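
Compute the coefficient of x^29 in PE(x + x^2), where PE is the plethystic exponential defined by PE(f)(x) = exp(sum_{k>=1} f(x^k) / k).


With f(x) = x + x^2, the exponent is sum_{k>=1} (x^k + x^(2k)) / k = -ln(1 - x) - ln(1 - x^2). Exponentiating:
PE(x + x^2) = 1 / ((1 - x)(1 - x^2)).
This is the generating function for partitions of n into parts of size 1 or 2. The number of 2's can be any j in 0..14, and the rest are 1's, so
[x^29] = floor(29/2) + 1 = 15.

15


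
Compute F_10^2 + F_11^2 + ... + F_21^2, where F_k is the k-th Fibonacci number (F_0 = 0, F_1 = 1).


There is a standard identity sum_{k=0}^{N} F_k^2 = F_N * F_{N+1} (proved inductively from the telescoping relation F_k^2 = F_k F_{k+1} - F_{k-1} F_k). Then
sum_{k=10}^{21} F_k^2 = F_21 F_22 - F_9 F_10.
Computing: F_21 = 10946, F_22 = 17711, F_9 = 34, F_10 = 55.
Sum = 10946 * 17711 - 34 * 55 = 193862736.

193862736


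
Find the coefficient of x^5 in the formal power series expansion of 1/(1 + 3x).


Write 1/(1 + c x) = 1/(1 - (-c) x) and apply the geometric-series identity
1/(1 - y) = sum_{k>=0} y^k to get 1/(1 + c x) = sum_{k>=0} (-c)^k x^k.
So the coefficient of x^k is (-c)^k = (-1)^k * c^k.
Here c = 3 and k = 5:
(-3)^5 = -1 * 243 = -243

-243


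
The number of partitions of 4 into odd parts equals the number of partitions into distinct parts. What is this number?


Computing partitions of 4 into odd parts (1, 3, 5, ...):
Using the generating function prod_{k>=0} 1/(1-x^(2k+1)),
the count is 2

2


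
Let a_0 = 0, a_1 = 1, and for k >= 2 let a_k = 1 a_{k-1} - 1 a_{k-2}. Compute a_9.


Iterating the recurrence forward:
a_0 = 0
a_1 = 1
a_2 = 1*1 - 1*0 = 1
a_3 = 1*1 - 1*1 = 0
a_4 = 1*0 - 1*1 = -1
a_5 = 1*-1 - 1*0 = -1
a_6 = 1*-1 - 1*-1 = 0
a_7 = 1*0 - 1*-1 = 1
a_8 = 1*1 - 1*0 = 1
a_9 = 1*1 - 1*1 = 0
So a_9 = 0.

0


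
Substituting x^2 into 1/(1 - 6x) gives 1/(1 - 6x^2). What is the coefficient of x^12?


The coefficient of x^(2m) in 1/(1 - 6x^2) is 6^m.
With n = 12 = 2*6, the coefficient is 6^6 = 46656.

46656


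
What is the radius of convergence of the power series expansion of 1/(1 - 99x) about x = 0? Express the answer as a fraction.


Expanding 1/(1 - 99x) = sum_{k>=0} 99^k x^k, the series converges when |99x| < 1, i.e., |x| < 1/99.
So the radius of convergence is 1/99 = 1/99.

1/99


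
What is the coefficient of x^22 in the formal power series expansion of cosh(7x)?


The Maclaurin series is cosh(t) = sum_{m>=0} t^(2m) / (2m)!, so substituting t = 7x, only even powers of x are nonzero, with coefficient of x^(2m) equal to 7^(2m) / (2m)!.
For x^22 the coefficient is 7^22/22! = 3909821048582988049/1124000727777607680000 = 11398895185373143/3276970051829760000.

11398895185373143/3276970051829760000


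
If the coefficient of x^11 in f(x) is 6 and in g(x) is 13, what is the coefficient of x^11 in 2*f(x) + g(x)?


Scalar multiplication scales coefficients: 2 * 6 = 12.
Then add the g coefficient: 12 + 13
= 25

25


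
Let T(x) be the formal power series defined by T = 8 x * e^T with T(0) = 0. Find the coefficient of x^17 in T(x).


Apply the Lagrange inversion formula: if T = 8 x * phi(T) with phi(t) = e^t, then
[x^n] T = 8^n * (1/n) [t^(n-1)] phi(t)^n = 8^n * (1/n) [t^(n-1)] e^(n t) = 8^n * (1/n) * n^(n-1) / (n-1)! = 8^n * n^(n-1) / n!.
When c = 1 this is the Cayley count of rooted labeled trees on n vertices, divided by n!.
For n = 17: 8^17 * 17^16 / 17! = 2251799813685248 * 48661191875666868481/355687428096000 = 196704214296818916062708891648/638512875.

196704214296818916062708891648/638512875


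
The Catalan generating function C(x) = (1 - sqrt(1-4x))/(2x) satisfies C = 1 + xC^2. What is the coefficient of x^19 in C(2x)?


Substituting x -> 2x scales the n-th coefficient by 2^n, so [x^19] C(2x) = 2^19 * C_19.
C_19 = C(2*19, 19)/(20) = 35345263800/20 = 1767263190.
So 2^19 * 1767263190 = 524288 * 1767263190 = 926554883358720.

926554883358720


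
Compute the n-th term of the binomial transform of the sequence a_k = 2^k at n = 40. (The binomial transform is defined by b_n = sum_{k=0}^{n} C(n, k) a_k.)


With a_k = 2^k, b_n = sum_{k=0}^{n} C(n, k) 2^k = (1 + 2)^n by the binomial theorem.
For n = 40: (1 + 2)^40 = 3^40 = 12157665459056928801.

12157665459056928801


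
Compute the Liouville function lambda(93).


The Liouville function is lambda(k) = (-1)^Omega(k), where Omega(k) counts the prime factors of k with multiplicity.
Factoring: 93 = 3 * 31, so Omega(93) = 2.
lambda(93) = (-1)^2 = 1.

1


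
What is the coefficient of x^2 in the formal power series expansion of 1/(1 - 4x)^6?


The general identity 1/(1 - c x)^r = sum_{k>=0} c^k C(k + r - 1, r - 1) x^k follows by substituting y = c x into 1/(1 - y)^r = sum_{k>=0} C(k + r - 1, r - 1) y^k.
For c = 4, r = 6, k = 2:
4^2 * C(7, 5) = 16 * 21 = 336.

336


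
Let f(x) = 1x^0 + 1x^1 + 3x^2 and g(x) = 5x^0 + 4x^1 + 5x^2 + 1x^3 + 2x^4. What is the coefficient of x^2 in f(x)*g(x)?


Cauchy product at x^2:
1*5 + 1*4 + 3*5
= 24

24


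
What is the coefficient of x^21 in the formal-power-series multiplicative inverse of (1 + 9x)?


The inverse is 1/(1 + 9x). Apply the geometric identity 1/(1 - y) = sum_{k>=0} y^k with y = -9x:
1/(1 + 9x) = sum_{k>=0} (-9)^k x^k.
So the coefficient of x^21 is (-9)^21 = -109418989131512359209.

-109418989131512359209


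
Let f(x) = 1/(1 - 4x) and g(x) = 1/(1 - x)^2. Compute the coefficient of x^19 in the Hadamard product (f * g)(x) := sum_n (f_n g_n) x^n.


f has coefficients f_k = 4^k. For g = 1/(1 - x)^2 the coefficient is g_k = C(k + 1, 1) = k + 1. The Hadamard coefficient is (f * g)_k = 4^k * (k + 1).
For k = 19: 4^19 * 20 = 274877906944 * 20 = 5497558138880.

5497558138880


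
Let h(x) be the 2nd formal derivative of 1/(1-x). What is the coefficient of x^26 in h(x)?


Differentiating 2 times: d^2/dx^2 [1/(1-x)] = 2!/(1-x)^3.
The expansion 1/(1-x)^3 = sum_{k>=0} C(k+2, 2) x^k, so the coefficient of x^n in 2!/(1-x)^3 is 2! * C(n+2, 2).
For n = 26: 2 * C(28, 2) = 2 * 378 = 756

756


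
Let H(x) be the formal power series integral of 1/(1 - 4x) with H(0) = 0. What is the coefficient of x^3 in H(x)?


1/(1 - 4x) = sum_{k>=0} 4^k x^k. Integrating termwise with H(0) = 0:
H(x) = sum_{k>=0} 4^k x^(k+1) / (k+1) = sum_{m>=1} 4^(m-1) x^m / m.
For m = 3: 4^2/3 = 16/3 = 16/3.

16/3


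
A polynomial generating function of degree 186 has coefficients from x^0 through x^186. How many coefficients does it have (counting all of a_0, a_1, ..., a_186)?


A polynomial of degree 186 takes the form a_0 + a_1 x + ... + a_186 x^186.
The number of coefficients is 186 + 1 = 187.

187


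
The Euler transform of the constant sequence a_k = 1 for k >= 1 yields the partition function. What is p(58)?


The Euler transform converts the sequence a_k = 1 into the number of integer partitions.
Using the recurrence or dynamic programming:
p(58) = 715220

715220


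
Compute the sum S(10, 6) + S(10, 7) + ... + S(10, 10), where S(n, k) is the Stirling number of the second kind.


By definition, S(n, k) counts partitions of an n-set into exactly k nonempty blocks.
Computing row n = 10 for k = 6..10:
S(10, k): 22827, 5880, 750, 45, 1
Sum = 29503.

29503


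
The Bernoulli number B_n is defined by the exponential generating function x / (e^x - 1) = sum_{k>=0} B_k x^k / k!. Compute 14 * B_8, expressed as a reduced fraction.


Bernoulli numbers can also be computed recursively via B_0 = 1 and sum_{j=0}^{m} C(m+1, j) B_j = 0 for m >= 1. Odd-index Bernoulli numbers vanish for k >= 3.
Computing B_8 = -1/30, so 14 * B_8 = 14 * -1/30 = -7/15.

-7/15


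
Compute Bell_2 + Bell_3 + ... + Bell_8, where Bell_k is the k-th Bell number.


Recall Bell_k counts set partitions of a k-set (with Bell_0 = 1 by convention).
Bell_2 through Bell_8: 2, 5, 15, 52, 203, 877, 4140
Sum = 2 + 5 + 15 + 52 + 203 + 877 + 4140 = 5294.

5294


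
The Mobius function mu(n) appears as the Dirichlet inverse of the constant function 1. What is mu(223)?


223 = 223 (all distinct primes).
mu(223) = (-1)^1 = -1

-1


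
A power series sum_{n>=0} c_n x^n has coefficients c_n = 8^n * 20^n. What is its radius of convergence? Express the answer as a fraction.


By the root test (Cauchy-Hadamard), the radius is R = 1 / limsup_n |c_n|^(1/n).
Here |c_n|^(1/n) = (8^n * 20^n)^(1/n) = 8 * 20 = 160 for all n.
So R = 1/160 = 1/160.

1/160


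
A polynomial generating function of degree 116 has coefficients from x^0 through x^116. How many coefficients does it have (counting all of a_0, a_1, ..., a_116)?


A polynomial of degree 116 takes the form a_0 + a_1 x + ... + a_116 x^116.
The number of coefficients is 116 + 1 = 117.

117


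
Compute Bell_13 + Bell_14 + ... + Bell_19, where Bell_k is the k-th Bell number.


Recall Bell_k counts set partitions of a k-set (with Bell_0 = 1 by convention).
Bell_13 through Bell_19: 27644437, 190899322, 1382958545, 10480142147, 82864869804, 682076806159, 5832742205057
Sum = 27644437 + 190899322 + 1382958545 + 10480142147 + 82864869804 + 682076806159 + 5832742205057 = 6609765525471.

6609765525471


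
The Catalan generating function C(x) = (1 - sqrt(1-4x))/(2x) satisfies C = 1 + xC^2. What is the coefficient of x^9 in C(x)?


Substituting x -> x scales the n-th coefficient by 1, so [x^9] C(x) = C_9.
C_9 = C(2*9, 9)/(10) = 48620/10 = 4862.
= 4862.

4862


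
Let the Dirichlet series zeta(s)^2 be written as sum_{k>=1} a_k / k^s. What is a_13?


The Dirichlet convolution of the constant function 1 with itself gives (1 * 1)(k) = sum_{d | k} 1 = d(k), the number of positive divisors of k.
Since zeta(s) = sum_{k>=1} 1/k^s, we have zeta(s)^2 = sum_{k>=1} d(k)/k^s, so a_k = d(k).
For k = 13: the divisors are 1, 13.
Count = 2.

2


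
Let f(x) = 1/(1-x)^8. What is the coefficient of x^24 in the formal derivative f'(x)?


Differentiate: d/dx [ 1/(1-x)^r ] = r / (1-x)^(r+1).
Here r = 8, so f'(x) = 8 / (1-x)^9.
The expansion of 1/(1-x)^(r+1) has coefficient of x^n equal to C(n+r, r).
So the coefficient of x^24 in f'(x) is
8 * C(32, 8) = 8 * 10518300 = 84146400

84146400


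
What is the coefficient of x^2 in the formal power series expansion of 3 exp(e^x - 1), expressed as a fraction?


exp(e^x - 1) is the exponential generating function for the Bell numbers Bell_k: exp(e^x - 1) = sum_{k>=0} Bell_k x^k / k!.
So the coefficient of x^2 in 3 exp(e^x - 1) is 3 Bell_2 / 2!.
Computing: Bell_2 = 2 and 2! = 2, giving
3 * 2/2 = 3.

3


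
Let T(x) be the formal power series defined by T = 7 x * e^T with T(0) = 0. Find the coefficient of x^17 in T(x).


Apply the Lagrange inversion formula: if T = 7 x * phi(T) with phi(t) = e^t, then
[x^n] T = 7^n * (1/n) [t^(n-1)] phi(t)^n = 7^n * (1/n) [t^(n-1)] e^(n t) = 7^n * (1/n) * n^(n-1) / (n-1)! = 7^n * n^(n-1) / n!.
When c = 1 this is the Cayley count of rooted labeled trees on n vertices, divided by n!.
For n = 17: 7^17 * 17^16 / 17! = 232630513987207 * 48661191875666868481/355687428096000 = 13589529504521590732100867929799/426995712000.

13589529504521590732100867929799/426995712000


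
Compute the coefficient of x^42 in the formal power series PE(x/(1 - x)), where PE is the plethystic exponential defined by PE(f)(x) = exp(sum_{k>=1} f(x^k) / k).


For f(x) = x/(1 - x) we have
sum_{k>=1} f(x^k) / k = sum_{k>=1} (1/k) * x^k / (1 - x^k) = sum_{k, m >= 1} x^(k m) / k,
which after exponentiating simplifies to
PE(x/(1 - x)) = prod_{k>=1} 1 / (1 - x^k).
This is the generating function for the partition function p(n), so the coefficient of x^42 is p(42).
Computing p(42) by dynamic programming over parts 1, 2, ..., 42: p(42) = 53174.

53174


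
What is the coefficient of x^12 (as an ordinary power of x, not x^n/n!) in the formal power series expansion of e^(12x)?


The exponential series is e^y = sum_{k>=0} y^k / k!. Substituting y = 12x gives
e^(12x) = sum_{k>=0} 12^k x^k / k!.
So the coefficient of x^n is a^n/n! with a = 12, n = 12:
12^12 / 12! = 8916100448256/479001600 = 35831808/1925

35831808/1925


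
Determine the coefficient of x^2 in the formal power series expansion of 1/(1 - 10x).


The geometric series identity gives 1/(1 - c x) = sum_{k>=0} c^k x^k, so the coefficient of x^k is c^k.
Here c = 10 and k = 2.
Computing: 10^2 = 100

100


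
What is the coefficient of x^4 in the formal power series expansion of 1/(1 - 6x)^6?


The general identity 1/(1 - c x)^r = sum_{k>=0} c^k C(k + r - 1, r - 1) x^k follows by substituting y = c x into 1/(1 - y)^r = sum_{k>=0} C(k + r - 1, r - 1) y^k.
For c = 6, r = 6, k = 4:
6^4 * C(9, 5) = 1296 * 126 = 163296.

163296


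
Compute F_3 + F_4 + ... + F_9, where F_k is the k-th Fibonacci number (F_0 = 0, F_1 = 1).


Use the identity sum_{k=0}^{N} F_k = F_{N+2} - 1 (which follows from F_{k+2} - F_{k+1} = F_k). Then
sum_{k=3}^{9} F_k = (F_{11} - 1) - (F_{4} - 1) = F_{11} - F_{4}.
Computing: F_{11} = 89, F_{4} = 3, so
Sum = 89 - 3 = 86.

86


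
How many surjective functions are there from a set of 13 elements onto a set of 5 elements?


By inclusion-exclusion on which target elements are missed, the number of surjections from an n-set onto a k-set is
surj(n, k) = sum_{j=0}^{k} (-1)^j C(k, j) (k - j)^n.
Equivalently surj(n, k) = k! * S(n, k), where S(n, k) is the Stirling number of the second kind.
For n = 13, k = 5:
S(13, 5) = 7508501, so
surj = 5! * 7508501 = 120 * 7508501 = 901020120.

901020120


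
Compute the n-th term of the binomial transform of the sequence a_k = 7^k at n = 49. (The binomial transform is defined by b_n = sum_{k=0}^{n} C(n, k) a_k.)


With a_k = 7^k, b_n = sum_{k=0}^{n} C(n, k) 7^k = (1 + 7)^n by the binomial theorem.
For n = 49: (1 + 7)^49 = 8^49 = 178405961588244985132285746181186892047843328.

178405961588244985132285746181186892047843328


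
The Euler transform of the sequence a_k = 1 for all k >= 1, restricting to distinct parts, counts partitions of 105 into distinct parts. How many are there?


Partitions of 105 into distinct parts can be computed via generating function.
Product (1+x)(1+x^2)(1+x^3)...
The coefficient of x^105 = 671418

671418


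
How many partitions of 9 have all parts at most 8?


Using the generating function (1-x)^(-1)(1-x^2)^(-1)...(1-x^8)^(-1),
the coefficient of x^9 counts these restricted partitions.
Result = 29

29


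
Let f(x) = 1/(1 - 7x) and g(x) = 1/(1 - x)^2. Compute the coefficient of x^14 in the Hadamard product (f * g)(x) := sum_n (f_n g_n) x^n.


f has coefficients f_k = 7^k. For g = 1/(1 - x)^2 the coefficient is g_k = C(k + 1, 1) = k + 1. The Hadamard coefficient is (f * g)_k = 7^k * (k + 1).
For k = 14: 7^14 * 15 = 678223072849 * 15 = 10173346092735.

10173346092735


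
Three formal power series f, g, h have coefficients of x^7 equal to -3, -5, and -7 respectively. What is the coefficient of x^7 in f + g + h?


Series addition is componentwise:
-3 + -5 + -7
= -15

-15


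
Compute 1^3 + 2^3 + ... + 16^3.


This power sum has a closed form given by Faulhaber's formula
sum_{k=1}^{m} k^p = (1 / (p + 1)) * sum_{j=0}^{p} C(p + 1, j) B_j m^(p + 1 - j),
but for small m direct computation is fastest:
1 + 8 + 27 + 64 + 125 + 216 + 343 + 512 + 729 + 1000 + 1331 + 1728 + 2197 + 2744 + 3375 + 4096 = 18496.

18496


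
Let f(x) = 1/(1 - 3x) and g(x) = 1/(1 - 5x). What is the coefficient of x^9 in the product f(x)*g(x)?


The coefficient of x^n in f*g is the Cauchy product: sum_{k=0}^{n} a^k * b^(n-k).
With a=3, b=5, n=9:
sum_{k=0}^{9} 3^k * 5^(9-k)
= 4853288

4853288


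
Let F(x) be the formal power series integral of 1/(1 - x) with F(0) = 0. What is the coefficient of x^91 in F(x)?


1/(1 - x) = sum_{k>=0} x^k. Integrating termwise and using F(0) = 0 gives
F(x) = sum_{k>=0} x^(k+1) / (k+1) = sum_{m>=1} x^m / m = -ln(1 - x).
So the coefficient of x^91 is 1/91 = 1/91.

1/91


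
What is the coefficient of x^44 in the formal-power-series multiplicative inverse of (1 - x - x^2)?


Let the inverse be f(x) = sum_{k>=0} a_k x^k. From f(x) * (1 - x - x^2) = 1 and matching coefficients:
 x^0: a_0 = 1.
 x^1: a_1 - a_0 = 0, so a_1 = 1.
 x^k (k >= 2): a_k - a_{k-1} - a_{k-2} = 0, i.e. a_k = a_{k-1} + a_{k-2}.
This is the Fibonacci-type recurrence shifted so that a_0 = a_1 = 1.
Iterating: a_0=1, a_1=1, a_2=2, a_3=3, a_4=5, a_5=8, a_6=13, a_7=21, a_8=34, a_9=55, ...
a_44 = 1134903170.

1134903170


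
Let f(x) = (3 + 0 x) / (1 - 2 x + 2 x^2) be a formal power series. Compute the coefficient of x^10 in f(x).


Write f(x) = sum_{k>=0} a_k x^k. Multiplying both sides by 1 - 2 x + 2 x^2 gives
(1 - 2 x + 2 x^2) sum_{k>=0} a_k x^k = 3 + 0 x.
Matching coefficients:
 x^0: a_0 = 3
 x^1: a_1 - 2 a_0 = 0  =>  a_1 = 2*3 + 0 = 6
 x^k (k >= 2): a_k = 2 a_{k-1} - 2 a_{k-2}.
Iterating: a_2 = 6, a_3 = 0, a_4 = -12, a_5 = -24, a_6 = -24, a_7 = 0, a_8 = 48, a_9 = 96, a_10 = 96.
So the coefficient of x^10 is 96.

96


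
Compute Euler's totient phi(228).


phi(n) counts integers in [1, n] coprime to n. Using the multiplicative formula phi(n) = n * prod_{p | n} (1 - 1/p):
228 = 2^2 * 3 * 19, so
phi(228) = 228 * (1 - 1/2) * (1 - 1/3) * (1 - 1/19) = 72.

72


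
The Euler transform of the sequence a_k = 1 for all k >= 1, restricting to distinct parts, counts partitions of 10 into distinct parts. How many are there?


Partitions of 10 into distinct parts can be computed via generating function.
Product (1+x)(1+x^2)(1+x^3)...
The coefficient of x^10 = 10

10


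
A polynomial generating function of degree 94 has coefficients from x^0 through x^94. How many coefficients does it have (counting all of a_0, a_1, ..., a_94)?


A polynomial of degree 94 takes the form a_0 + a_1 x + ... + a_94 x^94.
The number of coefficients is 94 + 1 = 95.

95


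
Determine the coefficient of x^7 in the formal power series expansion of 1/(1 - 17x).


The geometric series identity gives 1/(1 - c x) = sum_{k>=0} c^k x^k, so the coefficient of x^k is c^k.
Here c = 17 and k = 7.
Computing: 17^7 = 410338673

410338673


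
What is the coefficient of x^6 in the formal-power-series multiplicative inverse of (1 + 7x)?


The inverse is 1/(1 + 7x). Apply the geometric identity 1/(1 - y) = sum_{k>=0} y^k with y = -7x:
1/(1 + 7x) = sum_{k>=0} (-7)^k x^k.
So the coefficient of x^6 is (-7)^6 = 117649.

117649


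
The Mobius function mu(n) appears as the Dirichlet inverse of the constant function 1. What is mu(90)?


90 has a squared prime factor, so mu(90) = 0.
Factorization reveals a repeated prime.

0


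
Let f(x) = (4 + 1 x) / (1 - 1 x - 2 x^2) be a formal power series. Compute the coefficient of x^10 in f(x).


Write f(x) = sum_{k>=0} a_k x^k. Multiplying both sides by 1 - 1 x - 2 x^2 gives
(1 - 1 x - 2 x^2) sum_{k>=0} a_k x^k = 4 + 1 x.
Matching coefficients:
 x^0: a_0 = 4
 x^1: a_1 - 1 a_0 = 1  =>  a_1 = 1*4 + 1 = 5
 x^k (k >= 2): a_k = 1 a_{k-1} + 2 a_{k-2}.
Iterating: a_2 = 13, a_3 = 23, a_4 = 49, a_5 = 95, a_6 = 193, a_7 = 383, a_8 = 769, a_9 = 1535, a_10 = 3073.
So the coefficient of x^10 is 3073.

3073


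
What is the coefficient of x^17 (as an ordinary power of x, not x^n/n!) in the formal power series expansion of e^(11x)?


The exponential series is e^y = sum_{k>=0} y^k / k!. Substituting y = 11x gives
e^(11x) = sum_{k>=0} 11^k x^k / k!.
So the coefficient of x^n is a^n/n! with a = 11, n = 17:
11^17 / 17! = 505447028499293771/355687428096000 = 45949729863572161/32335220736000

45949729863572161/32335220736000


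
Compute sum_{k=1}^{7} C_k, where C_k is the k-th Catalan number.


C_1 through C_7: 1, 2, 5, 14, 42, 132, 429
Sum = 1 + 2 + 5 + 14 + 42 + 132 + 429
= 625

625


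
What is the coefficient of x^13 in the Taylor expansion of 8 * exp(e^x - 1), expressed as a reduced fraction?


exp(e^x - 1) = sum_{k>=0} Bell_k x^k / k!, where Bell_k is the k-th Bell number.
So the coefficient of x^13 is 8 * Bell_13 / 13!.
Computing: Bell_13 = 27644437 and 13! = 6227020800, giving
8 * 27644437/6227020800 = 27644437/778377600.

27644437/778377600


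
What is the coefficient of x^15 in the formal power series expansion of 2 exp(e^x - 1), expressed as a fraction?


exp(e^x - 1) is the exponential generating function for the Bell numbers Bell_k: exp(e^x - 1) = sum_{k>=0} Bell_k x^k / k!.
So the coefficient of x^15 in 2 exp(e^x - 1) is 2 Bell_15 / 15!.
Computing: Bell_15 = 1382958545 and 15! = 1307674368000, giving
2 * 1382958545/1307674368000 = 276591709/130767436800.

276591709/130767436800


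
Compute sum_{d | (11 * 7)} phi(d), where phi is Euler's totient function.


First, 11 * 7 = 77. One classical identity is sum_{d | n} phi(d) = n (each k in [1, n] has a unique gcd with n, and among the k's with gcd(k, n) = n/d there are phi(d) of them). So the sum equals 77. We also verify directly:
Divisors of 77: 1, 7, 11, 77.
phi values: 1, 6, 10, 60.
Sum = 77.

77


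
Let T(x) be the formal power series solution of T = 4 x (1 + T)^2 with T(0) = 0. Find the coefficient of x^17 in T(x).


Apply the Lagrange inversion formula: if T = 4 x * phi(T) with phi(t) = (1 + t)^2, then [x^n] T = 4^n * (1/n) [t^(n-1)] phi(t)^n = 4^n * (1/n) [t^(n-1)] (1 + t)^(2n) = 4^n * (1/n) C(2n, n-1).
Using the identity C(2n, n-1) = C(2n, n) * n / (n+1), the unscaled factor equals C(2n, n) / (n+1) = C_n, the n-th Catalan number.
For n = 17: C_17 = C(34, 17) / 18 = 2333606220/18 = 129644790.
With the 4^17 = 17179869184 factor, the coefficient is 17179869184 * 129644790 = 2227280532587151360.

2227280532587151360


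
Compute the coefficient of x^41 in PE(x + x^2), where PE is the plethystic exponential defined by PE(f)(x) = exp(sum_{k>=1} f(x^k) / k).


With f(x) = x + x^2, the exponent is sum_{k>=1} (x^k + x^(2k)) / k = -ln(1 - x) - ln(1 - x^2). Exponentiating:
PE(x + x^2) = 1 / ((1 - x)(1 - x^2)).
This is the generating function for partitions of n into parts of size 1 or 2. The number of 2's can be any j in 0..20, and the rest are 1's, so
[x^41] = floor(41/2) + 1 = 21.

21


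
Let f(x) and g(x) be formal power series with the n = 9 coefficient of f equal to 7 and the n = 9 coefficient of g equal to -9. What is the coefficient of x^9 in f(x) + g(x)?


Addition of formal power series is termwise.
The coefficient of x^9 in f + g = 7 + -9
= -2

-2


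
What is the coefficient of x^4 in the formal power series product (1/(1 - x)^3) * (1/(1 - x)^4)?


Combine the factors: (1/(1 - x)^3) * (1/(1 - x)^4) = 1/(1 - x)^7.
Then use 1/(1 - x)^r = sum_{k>=0} C(k + r - 1, r - 1) x^k with r = 7 and k = 4:
C(10, 6) = 210.

210


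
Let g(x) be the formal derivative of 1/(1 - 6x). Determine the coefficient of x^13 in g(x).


Differentiate termwise: d/dx sum_{k>=0} 6^k x^k = sum_{k>=1} k 6^k x^(k-1) = sum_{j>=0} (j+1) 6^(j+1) x^j.
Equivalently, d/dx [1/(1 - 6x)] = 6/(1 - 6x)^2.
For j = 13: 14 * 6^14 = 14 * 78364164096 = 1097098297344.

1097098297344


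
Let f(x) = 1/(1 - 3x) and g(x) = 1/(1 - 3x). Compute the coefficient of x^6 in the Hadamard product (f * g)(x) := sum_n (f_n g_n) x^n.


f has coefficients f_k = 3^k and g has coefficients g_k = 3^k, so the Hadamard product has coefficient (f*g)_k = 3^k * 3^k = 9^k.
For k = 6: 9^6 = 531441.

531441


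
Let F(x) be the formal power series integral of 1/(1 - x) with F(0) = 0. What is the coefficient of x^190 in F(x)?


1/(1 - x) = sum_{k>=0} x^k. Integrating termwise and using F(0) = 0 gives
F(x) = sum_{k>=0} x^(k+1) / (k+1) = sum_{m>=1} x^m / m = -ln(1 - x).
So the coefficient of x^190 is 1/190 = 1/190.

1/190


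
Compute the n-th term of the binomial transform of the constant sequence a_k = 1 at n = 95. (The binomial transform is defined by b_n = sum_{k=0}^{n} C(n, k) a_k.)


With a_k = 1 for all k, b_n = sum_{k=0}^{n} C(n, k) = 2^n by the binomial theorem.
For n = 95: 2^95 = 39614081257132168796771975168.

39614081257132168796771975168


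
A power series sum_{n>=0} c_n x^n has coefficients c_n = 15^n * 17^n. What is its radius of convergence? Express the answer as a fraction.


By the root test (Cauchy-Hadamard), the radius is R = 1 / limsup_n |c_n|^(1/n).
Here |c_n|^(1/n) = (15^n * 17^n)^(1/n) = 15 * 17 = 255 for all n.
So R = 1/255 = 1/255.

1/255


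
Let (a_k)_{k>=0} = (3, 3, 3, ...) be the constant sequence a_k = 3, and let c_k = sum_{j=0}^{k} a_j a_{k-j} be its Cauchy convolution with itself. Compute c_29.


Since a_j = 3 for all j >= 0, the convolution sum becomes
c_k = sum_{j=0}^{k} 3 * 3 = 9 * (k + 1).
Equivalently, the generating function of (a_k) is 3/(1 - x) and its square is 9/(1 - x)^2 = sum_{k>=0} 9(k + 1) x^k.
For k = 29: 9 * 30 = 270.

270


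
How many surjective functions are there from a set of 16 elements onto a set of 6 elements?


By inclusion-exclusion on which target elements are missed, the number of surjections from an n-set onto a k-set is
surj(n, k) = sum_{j=0}^{k} (-1)^j C(k, j) (k - j)^n.
Equivalently surj(n, k) = k! * S(n, k), where S(n, k) is the Stirling number of the second kind.
For n = 16, k = 6:
S(16, 6) = 2734926558, so
surj = 6! * 2734926558 = 720 * 2734926558 = 1969147121760.

1969147121760


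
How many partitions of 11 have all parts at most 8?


Using the generating function (1-x)^(-1)(1-x^2)^(-1)...(1-x^8)^(-1),
the coefficient of x^11 counts these restricted partitions.
Result = 52

52


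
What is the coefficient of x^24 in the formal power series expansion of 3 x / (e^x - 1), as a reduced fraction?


The exponential generating function for Bernoulli numbers is
x / (e^x - 1) = sum_{k>=0} B_k x^k / k!.
So the coefficient of x^24 in 3 x / (e^x - 1) is 3 B_24 / 24!.
Computing: B_24 = -236364091/2730, 24! = 620448401733239439360000, giving
3 * -236364091/2730 / 620448401733239439360000 = -236364091/564608045577247889817600000.

-236364091/564608045577247889817600000


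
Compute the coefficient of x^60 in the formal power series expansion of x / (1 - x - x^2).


Let f(x) = sum_{k>=0} a_k x^k. Multiplying f(x) * (1 - x - x^2) = x and matching coefficients gives a_0 = 0, a_1 = 1, and a_k = a_{k-1} + a_{k-2} for k >= 2. These are the Fibonacci numbers F_k.
Iterating from F_0 = 0, F_1 = 1:
F_0=0, F_1=1, F_2=1, F_3=2, F_4=3, F_5=5, F_6=8, F_7=13, F_8=21, F_9=34, ...
F_60 = 1548008755920.

1548008755920


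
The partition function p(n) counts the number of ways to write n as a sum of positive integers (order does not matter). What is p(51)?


Using the generating function prod_{k>=1} 1/(1-x^k), we compute p(51).
By dynamic programming over parts 1 through 51:
p(51) = 239943

239943


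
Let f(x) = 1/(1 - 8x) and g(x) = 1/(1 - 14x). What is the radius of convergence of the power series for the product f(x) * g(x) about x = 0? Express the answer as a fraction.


The radius of 1/(1 - 8x) is 1/8 (nearest singularity at x = 1/8), and the radius of 1/(1 - 14x) is 1/14.
The product f(x)*g(x) = 1/((1 - 8x)(1 - 14x)) has singularities at both 1/8 and 1/14, so its radius of convergence is the distance to the nearest one:
min(1/8, 1/14) = 1/14.

1/14


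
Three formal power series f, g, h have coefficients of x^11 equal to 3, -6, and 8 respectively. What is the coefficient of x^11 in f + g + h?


Series addition is componentwise:
3 + -6 + 8
= 5

5


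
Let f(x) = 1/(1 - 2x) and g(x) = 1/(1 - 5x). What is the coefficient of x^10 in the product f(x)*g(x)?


The coefficient of x^n in f*g is the Cauchy product: sum_{k=0}^{n} a^k * b^(n-k).
With a=2, b=5, n=10:
sum_{k=0}^{10} 2^k * 5^(10-k)
= 16275359

16275359


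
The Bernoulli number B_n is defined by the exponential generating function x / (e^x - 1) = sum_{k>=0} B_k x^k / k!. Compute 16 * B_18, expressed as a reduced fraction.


Bernoulli numbers can also be computed recursively via B_0 = 1 and sum_{j=0}^{m} C(m+1, j) B_j = 0 for m >= 1. Odd-index Bernoulli numbers vanish for k >= 3.
Computing B_18 = 43867/798, so 16 * B_18 = 16 * 43867/798 = 350936/399.

350936/399


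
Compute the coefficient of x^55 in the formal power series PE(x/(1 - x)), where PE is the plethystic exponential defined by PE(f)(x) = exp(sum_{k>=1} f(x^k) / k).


For f(x) = x/(1 - x) we have
sum_{k>=1} f(x^k) / k = sum_{k>=1} (1/k) * x^k / (1 - x^k) = sum_{k, m >= 1} x^(k m) / k,
which after exponentiating simplifies to
PE(x/(1 - x)) = prod_{k>=1} 1 / (1 - x^k).
This is the generating function for the partition function p(n), so the coefficient of x^55 is p(55).
Computing p(55) by dynamic programming over parts 1, 2, ..., 55: p(55) = 451276.

451276


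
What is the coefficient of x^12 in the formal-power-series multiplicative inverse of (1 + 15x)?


The inverse is 1/(1 + 15x). Apply the geometric identity 1/(1 - y) = sum_{k>=0} y^k with y = -15x:
1/(1 + 15x) = sum_{k>=0} (-15)^k x^k.
So the coefficient of x^12 is (-15)^12 = 129746337890625.

129746337890625


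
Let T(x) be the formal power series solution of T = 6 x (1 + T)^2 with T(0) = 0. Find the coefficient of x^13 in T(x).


Apply the Lagrange inversion formula: if T = 6 x * phi(T) with phi(t) = (1 + t)^2, then [x^n] T = 6^n * (1/n) [t^(n-1)] phi(t)^n = 6^n * (1/n) [t^(n-1)] (1 + t)^(2n) = 6^n * (1/n) C(2n, n-1).
Using the identity C(2n, n-1) = C(2n, n) * n / (n+1), the unscaled factor equals C(2n, n) / (n+1) = C_n, the n-th Catalan number.
For n = 13: C_13 = C(26, 13) / 14 = 10400600/14 = 742900.
With the 6^13 = 13060694016 factor, the coefficient is 13060694016 * 742900 = 9702789584486400.

9702789584486400


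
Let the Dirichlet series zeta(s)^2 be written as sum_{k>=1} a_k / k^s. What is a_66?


The Dirichlet convolution of the constant function 1 with itself gives (1 * 1)(k) = sum_{d | k} 1 = d(k), the number of positive divisors of k.
Since zeta(s) = sum_{k>=1} 1/k^s, we have zeta(s)^2 = sum_{k>=1} d(k)/k^s, so a_k = d(k).
For k = 66: the divisors are 1, 2, 3, 6, 11, 22, 33, 66.
Count = 8.

8


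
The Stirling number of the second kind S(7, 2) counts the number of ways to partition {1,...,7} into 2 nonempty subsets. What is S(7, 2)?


Using the explicit formula S(n,k) = (1/k!) sum_{j=0}^{k} (-1)^(k-j) C(k,j) j^n:
S(7, 2) = 63
Equivalently, S(n,k) is n! times the coefficient of x^n in the EGF (e^x - 1)^k / k!.

63


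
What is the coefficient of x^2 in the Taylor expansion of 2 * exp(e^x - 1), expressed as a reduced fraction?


exp(e^x - 1) = sum_{k>=0} Bell_k x^k / k!, where Bell_k is the k-th Bell number.
So the coefficient of x^2 is 2 * Bell_2 / 2!.
Computing: Bell_2 = 2 and 2! = 2, giving
2 * 2/2 = 2.

2


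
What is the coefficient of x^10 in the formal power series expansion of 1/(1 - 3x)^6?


The general identity 1/(1 - c x)^r = sum_{k>=0} c^k C(k + r - 1, r - 1) x^k follows by substituting y = c x into 1/(1 - y)^r = sum_{k>=0} C(k + r - 1, r - 1) y^k.
For c = 3, r = 6, k = 10:
3^10 * C(15, 5) = 59049 * 3003 = 177324147.

177324147


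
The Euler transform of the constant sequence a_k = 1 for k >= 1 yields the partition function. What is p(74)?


The Euler transform converts the sequence a_k = 1 into the number of integer partitions.
Using the recurrence or dynamic programming:
p(74) = 7089500

7089500


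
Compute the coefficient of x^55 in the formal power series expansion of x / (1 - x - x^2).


Let f(x) = sum_{k>=0} a_k x^k. Multiplying f(x) * (1 - x - x^2) = x and matching coefficients gives a_0 = 0, a_1 = 1, and a_k = a_{k-1} + a_{k-2} for k >= 2. These are the Fibonacci numbers F_k.
Iterating from F_0 = 0, F_1 = 1:
F_0=0, F_1=1, F_2=1, F_3=2, F_4=3, F_5=5, F_6=8, F_7=13, F_8=21, F_9=34, ...
F_55 = 139583862445.

139583862445


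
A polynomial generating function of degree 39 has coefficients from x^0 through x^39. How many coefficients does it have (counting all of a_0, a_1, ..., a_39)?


A polynomial of degree 39 takes the form a_0 + a_1 x + ... + a_39 x^39.
The number of coefficients is 39 + 1 = 40.

40


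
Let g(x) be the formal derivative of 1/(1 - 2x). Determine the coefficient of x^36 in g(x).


Differentiate termwise: d/dx sum_{k>=0} 2^k x^k = sum_{k>=1} k 2^k x^(k-1) = sum_{j>=0} (j+1) 2^(j+1) x^j.
Equivalently, d/dx [1/(1 - 2x)] = 2/(1 - 2x)^2.
For j = 36: 37 * 2^37 = 37 * 137438953472 = 5085241278464.

5085241278464


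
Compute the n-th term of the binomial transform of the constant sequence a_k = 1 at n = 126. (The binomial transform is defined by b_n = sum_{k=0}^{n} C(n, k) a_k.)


With a_k = 1 for all k, b_n = sum_{k=0}^{n} C(n, k) = 2^n by the binomial theorem.
For n = 126: 2^126 = 85070591730234615865843651857942052864.

85070591730234615865843651857942052864


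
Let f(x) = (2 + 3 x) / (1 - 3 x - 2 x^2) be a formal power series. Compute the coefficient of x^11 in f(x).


Write f(x) = sum_{k>=0} a_k x^k. Multiplying both sides by 1 - 3 x - 2 x^2 gives
(1 - 3 x - 2 x^2) sum_{k>=0} a_k x^k = 2 + 3 x.
Matching coefficients:
 x^0: a_0 = 2
 x^1: a_1 - 3 a_0 = 3  =>  a_1 = 3*2 + 3 = 9
 x^k (k >= 2): a_k = 3 a_{k-1} + 2 a_{k-2}.
Iterating: a_2 = 31, a_3 = 111, a_4 = 395, a_5 = 1407, a_6 = 5011, a_7 = 17847, a_8 = 63563, a_9 = 226383, a_10 = 806275, a_11 = 2871591.
So the coefficient of x^11 is 2871591.

2871591


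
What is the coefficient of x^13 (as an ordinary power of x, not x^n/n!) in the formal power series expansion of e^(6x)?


The exponential series is e^y = sum_{k>=0} y^k / k!. Substituting y = 6x gives
e^(6x) = sum_{k>=0} 6^k x^k / k!.
So the coefficient of x^n is a^n/n! with a = 6, n = 13:
6^13 / 13! = 13060694016/6227020800 = 52488/25025

52488/25025


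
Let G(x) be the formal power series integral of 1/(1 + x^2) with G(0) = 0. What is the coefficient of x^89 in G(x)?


1/(1 + x^2) = sum_{j>=0} (-1)^j x^(2j). Integrating termwise with G(0) = 0:
G(x) = sum_{j>=0} (-1)^j x^(2j+1) / (2j+1) = arctan(x).
Only odd powers are nonzero. For x^89 write 89 = 2*44 + 1, giving
(-1)^44 / 89 = 1/89 = 1/89.

1/89


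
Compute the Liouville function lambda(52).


The Liouville function is lambda(k) = (-1)^Omega(k), where Omega(k) counts the prime factors of k with multiplicity.
Factoring: 52 = 2 * 2 * 13, so Omega(52) = 3.
lambda(52) = (-1)^3 = -1.

-1


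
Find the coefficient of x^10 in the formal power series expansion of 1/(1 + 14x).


Write 1/(1 + c x) = 1/(1 - (-c) x) and apply the geometric-series identity
1/(1 - y) = sum_{k>=0} y^k to get 1/(1 + c x) = sum_{k>=0} (-c)^k x^k.
So the coefficient of x^k is (-c)^k = (-1)^k * c^k.
Here c = 14 and k = 10:
(-14)^10 = 1 * 289254654976 = 289254654976

289254654976


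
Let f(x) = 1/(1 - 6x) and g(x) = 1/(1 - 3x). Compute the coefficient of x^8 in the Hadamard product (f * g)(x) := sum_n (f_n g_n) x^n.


f has coefficients f_k = 6^k and g has coefficients g_k = 3^k, so the Hadamard product has coefficient (f*g)_k = 6^k * 3^k = 18^k.
For k = 8: 18^8 = 11019960576.

11019960576


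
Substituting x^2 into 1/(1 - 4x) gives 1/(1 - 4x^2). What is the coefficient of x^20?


The coefficient of x^(2m) in 1/(1 - 4x^2) is 4^m.
With n = 20 = 2*10, the coefficient is 4^10 = 1048576.

1048576


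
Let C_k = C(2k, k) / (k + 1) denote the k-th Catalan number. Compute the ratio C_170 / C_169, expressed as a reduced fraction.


Using C_k = (2k)! / (k! (k+1)!), the ratio C_{k+1}/C_k simplifies to
C_{k+1}/C_k = [(2k+2)! / ((k+1)! (k+2)!)] * [k! (k+1)! / (2k)!]
 = (2k+2)(2k+1) / ((k+1)(k+2)) = 2(2k+1) / (k+2).
For k = 169: 2(2*169 + 1) / (169 + 2) = 678/171 = 226/57.

226/57


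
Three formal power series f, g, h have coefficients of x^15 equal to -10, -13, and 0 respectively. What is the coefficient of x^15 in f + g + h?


Series addition is componentwise:
-10 + -13 + 0
= -23

-23


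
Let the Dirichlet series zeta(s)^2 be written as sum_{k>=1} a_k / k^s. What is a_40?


The Dirichlet convolution of the constant function 1 with itself gives (1 * 1)(k) = sum_{d | k} 1 = d(k), the number of positive divisors of k.
Since zeta(s) = sum_{k>=1} 1/k^s, we have zeta(s)^2 = sum_{k>=1} d(k)/k^s, so a_k = d(k).
For k = 40: the divisors are 1, 2, 4, 5, 8, 10, 20, 40.
Count = 8.

8


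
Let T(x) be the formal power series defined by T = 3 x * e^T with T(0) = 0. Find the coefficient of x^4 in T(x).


Apply the Lagrange inversion formula: if T = 3 x * phi(T) with phi(t) = e^t, then
[x^n] T = 3^n * (1/n) [t^(n-1)] phi(t)^n = 3^n * (1/n) [t^(n-1)] e^(n t) = 3^n * (1/n) * n^(n-1) / (n-1)! = 3^n * n^(n-1) / n!.
When c = 1 this is the Cayley count of rooted labeled trees on n vertices, divided by n!.
For n = 4: 3^4 * 4^3 / 4! = 81 * 64/24 = 216.

216


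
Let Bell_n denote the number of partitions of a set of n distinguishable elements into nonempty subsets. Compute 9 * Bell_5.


Bell_5 can be computed from the Bell triangle or from Dobinski's identity Bell_n = (1/e) * sum_{k>=0} k^n / k!.
Computing Bell_5 = 52.
Then 9 * 52 = 468.

468


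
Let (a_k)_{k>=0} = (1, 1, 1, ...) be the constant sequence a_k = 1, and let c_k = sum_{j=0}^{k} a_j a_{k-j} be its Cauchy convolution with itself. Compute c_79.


Since a_j = 1 for all j >= 0, the convolution sum becomes
c_k = sum_{j=0}^{k} 1 * 1 = 1 * (k + 1).
Equivalently, the generating function of (a_k) is 1/(1 - x) and its square is 1/(1 - x)^2 = sum_{k>=0} 1(k + 1) x^k.
For k = 79: 1 * 80 = 80.

80


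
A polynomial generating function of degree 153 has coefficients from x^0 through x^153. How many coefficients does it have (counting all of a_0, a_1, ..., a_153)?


A polynomial of degree 153 takes the form a_0 + a_1 x + ... + a_153 x^153.
The number of coefficients is 153 + 1 = 154.

154


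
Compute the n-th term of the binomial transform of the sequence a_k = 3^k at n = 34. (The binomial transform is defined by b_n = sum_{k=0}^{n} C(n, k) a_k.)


With a_k = 3^k, b_n = sum_{k=0}^{n} C(n, k) 3^k = (1 + 3)^n by the binomial theorem.
For n = 34: (1 + 3)^34 = 4^34 = 295147905179352825856.

295147905179352825856


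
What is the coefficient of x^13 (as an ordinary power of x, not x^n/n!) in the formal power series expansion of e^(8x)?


The exponential series is e^y = sum_{k>=0} y^k / k!. Substituting y = 8x gives
e^(8x) = sum_{k>=0} 8^k x^k / k!.
So the coefficient of x^n is a^n/n! with a = 8, n = 13:
8^13 / 13! = 549755813888/6227020800 = 536870912/6081075

536870912/6081075


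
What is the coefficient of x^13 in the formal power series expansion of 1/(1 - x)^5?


The expansion 1/(1 - x)^r = sum_{k>=0} C(k + r - 1, r - 1) x^k follows from the multiset / negative-binomial theorem (or from repeated differentiation of the geometric series).
For r = 5 and k = 13:
C(17, 4) = 355687428096000 / (24 * 6227020800) = 2380.

2380


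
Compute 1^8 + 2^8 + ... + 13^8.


This power sum has a closed form given by Faulhaber's formula
sum_{k=1}^{m} k^p = (1 / (p + 1)) * sum_{j=0}^{p} C(p + 1, j) B_j m^(p + 1 - j),
but for small m direct computation is fastest:
1 + 256 + 6561 + 65536 + 390625 + 1679616 + 5764801 + 16777216 + 43046721 + 100000000 + 214358881 + 429981696 + 815730721 = 1627802631.

1627802631


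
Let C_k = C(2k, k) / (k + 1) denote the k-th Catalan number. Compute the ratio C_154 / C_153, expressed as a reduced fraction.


Using C_k = (2k)! / (k! (k+1)!), the ratio C_{k+1}/C_k simplifies to
C_{k+1}/C_k = [(2k+2)! / ((k+1)! (k+2)!)] * [k! (k+1)! / (2k)!]
 = (2k+2)(2k+1) / ((k+1)(k+2)) = 2(2k+1) / (k+2).
For k = 153: 2(2*153 + 1) / (153 + 2) = 614/155 = 614/155.

614/155


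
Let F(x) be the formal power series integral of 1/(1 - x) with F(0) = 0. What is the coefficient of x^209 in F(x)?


1/(1 - x) = sum_{k>=0} x^k. Integrating termwise and using F(0) = 0 gives
F(x) = sum_{k>=0} x^(k+1) / (k+1) = sum_{m>=1} x^m / m = -ln(1 - x).
So the coefficient of x^209 is 1/209 = 1/209.

1/209


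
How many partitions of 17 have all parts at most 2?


Using the generating function (1-x)^(-1)(1-x^2)^(-1),
the coefficient of x^17 counts these restricted partitions.
Result = 9

9


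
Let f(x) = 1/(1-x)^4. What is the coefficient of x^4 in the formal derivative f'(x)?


Differentiate: d/dx [ 1/(1-x)^r ] = r / (1-x)^(r+1).
Here r = 4, so f'(x) = 4 / (1-x)^5.
The expansion of 1/(1-x)^(r+1) has coefficient of x^n equal to C(n+r, r).
So the coefficient of x^4 in f'(x) is
4 * C(8, 4) = 4 * 70 = 280

280
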